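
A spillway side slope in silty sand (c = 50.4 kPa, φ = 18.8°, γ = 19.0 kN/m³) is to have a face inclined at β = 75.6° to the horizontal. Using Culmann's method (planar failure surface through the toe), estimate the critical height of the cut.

H_c = 21.50 m

Culmann's analysis gives the critical failure plane at α_cr = (β + φ)/2 = (75.6 + 18.8)/2 = 47.2°, and the critical height
H_c = (4c/γ) · sinβ cosφ / [1 − cos(β − φ)]
    = (4·50.4/19.0) · sin75.6°·cos18.8° / [1 − cos(56.8°)]
    = 10.611 · 0.9686·0.9466 / [1 − 0.5476]
    = 10.611 · 0.9169 / 0.4524
    = 21.50 m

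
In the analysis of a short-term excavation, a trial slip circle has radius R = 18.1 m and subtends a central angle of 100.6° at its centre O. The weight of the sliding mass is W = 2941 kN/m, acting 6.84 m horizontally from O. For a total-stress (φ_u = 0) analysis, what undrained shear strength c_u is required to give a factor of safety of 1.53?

c_u = 53.5 kPa

FS = c_u·L_a·R / (W·d), so c_u = FS·W·d / (L_a·R).
Arc length L_a = R·θ = 18.1·(100.6°·π/180) = 18.1·1.7558 = 31.78 m
c_u = 1.53·2941·6.84 / (31.78·18.1) = 30778.2 / 575.22 = 53.51 kPa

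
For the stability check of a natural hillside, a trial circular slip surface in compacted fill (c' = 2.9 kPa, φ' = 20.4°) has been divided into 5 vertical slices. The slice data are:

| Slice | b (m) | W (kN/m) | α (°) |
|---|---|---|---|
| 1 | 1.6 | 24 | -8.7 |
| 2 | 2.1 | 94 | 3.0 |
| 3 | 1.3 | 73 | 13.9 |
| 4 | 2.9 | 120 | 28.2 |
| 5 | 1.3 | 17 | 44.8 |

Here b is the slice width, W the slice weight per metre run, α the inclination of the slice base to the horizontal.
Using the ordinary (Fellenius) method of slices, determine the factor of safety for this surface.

FS = 1.64

Ordinary method of slices: FS = Σ[c'·Δl_i + (W_i cosα_i)·tanφ'] / Σ W_i sinα_i, with Δl_i = b_i / cosα_i.
Slice 1: Δl = 1.6/cos(-8.7°) = 1.619 m; N'_1 = 24·cos(-8.7°) = 23.7; c'Δl = 4.69; W sinα = -3.6
Slice 2: Δl = 2.1/cos3.0° = 2.103 m; N'_2 = 94·cos3.0° = 93.9; c'Δl = 6.10; W sinα = 4.9
Slice 3: Δl = 1.3/cos13.9° = 1.339 m; N'_3 = 73·cos13.9° = 70.9; c'Δl = 3.88; W sinα = 17.5
Slice 4: Δl = 2.9/cos28.2° = 3.291 m; N'_4 = 120·cos28.2° = 105.8; c'Δl = 9.54; W sinα = 56.7
Slice 5: Δl = 1.3/cos44.8° = 1.832 m; N'_5 = 17·cos44.8° = 12.1; c'Δl = 5.31; W sinα = 12.0
Σc'Δl = 29.5 kN/m; ΣN' = 306.3 kN/m; ΣW sinα = 87.5 kN/m
Resisting = 29.5 + 306.3·tan20.4° = 29.5 + 113.9 = 143.4 kN/m
FS = 143.4 / 87.5 = 1.639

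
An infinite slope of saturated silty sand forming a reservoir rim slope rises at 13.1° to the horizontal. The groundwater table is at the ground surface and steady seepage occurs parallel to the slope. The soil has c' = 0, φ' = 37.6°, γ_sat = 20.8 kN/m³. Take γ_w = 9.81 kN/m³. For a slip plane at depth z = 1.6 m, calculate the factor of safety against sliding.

FS = 1.75

With seepage parallel to the slope and the water table at the surface, the effective normal stress on the slip plane uses the buoyant unit weight γ' = γ_sat − γ_w while the driving shear stress uses γ_sat:
FS = [c' + γ' z cos²β tanφ'] / [γ_sat z sinβ cosβ]
(For c' = 0 this reduces to FS = (γ'/γ_sat)·tanφ'/tanβ.)
γ' = 20.8 − 9.81 = 10.99 kN/m³
Numerator = 0.0 + 10.99·1.6·cos²13.1°·tan37.6° = 0.0 + 10.99·1.6·0.9486·0.7701 = 12.846 kPa
Denominator = 20.8·1.6·sin13.1°·cos13.1° = 20.8·1.6·0.2267·0.9740 = 7.347 kPa
FS = 12.846 / 7.347 = 1.749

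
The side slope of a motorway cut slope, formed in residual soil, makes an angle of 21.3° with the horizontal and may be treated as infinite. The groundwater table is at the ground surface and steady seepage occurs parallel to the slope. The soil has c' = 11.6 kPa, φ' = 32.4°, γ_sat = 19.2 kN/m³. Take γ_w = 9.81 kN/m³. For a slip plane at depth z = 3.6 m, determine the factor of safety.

FS = 1.29

With seepage parallel to the slope and the water table at the surface, the effective normal stress on the slip plane uses the buoyant unit weight γ' = γ_sat − γ_w while the driving shear stress uses γ_sat:
FS = [c' + γ' z cos²β tanφ'] / [γ_sat z sinβ cosβ]
γ' = 19.2 − 9.81 = 9.39 kN/m³
Numerator = 11.6 + 9.39·3.6·cos²21.3°·tan32.4° = 11.6 + 9.39·3.6·0.8680·0.6346 = 30.222 kPa
Denominator = 19.2·3.6·sin21.3°·cos21.3° = 19.2·3.6·0.3633·0.9317 = 23.393 kPa
FS = 30.222 / 23.393 = 1.292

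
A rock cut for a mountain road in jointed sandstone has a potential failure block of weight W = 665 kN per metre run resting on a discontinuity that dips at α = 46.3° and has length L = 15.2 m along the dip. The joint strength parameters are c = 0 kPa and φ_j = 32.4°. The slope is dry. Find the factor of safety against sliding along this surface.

Resolving the block weight along and normal to the plane and applying the Mohr–Coulomb strength on the joint:
N' = W cosα = 665·cos46.3° = 459.4 kN/m
Driving force T = W sinα = 665·sin46.3° = 480.8 kN/m
Resisting force R = c·L + N'·tanφ_j = 0·15.2 + 459.4·tan32.4° = 0.0 + 291.6 = 291.6 kN/m
FS = R / T = 291.6 / 480.8 = 0.606

FS = 0.61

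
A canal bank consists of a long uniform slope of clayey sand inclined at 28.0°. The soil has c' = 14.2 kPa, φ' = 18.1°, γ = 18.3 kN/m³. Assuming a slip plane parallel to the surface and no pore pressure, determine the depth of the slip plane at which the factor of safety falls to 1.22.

Setting FS = 1.22 in FS = [c' + γz cos²β tanφ'] / [γz sinβ cosβ] and solving for z:
z = c' / [γ cosβ (FS·sinβ − cosβ·tanφ')]
  = 14.2 / [18.3·cos28.0°·(1.22·sin28.0° − cos28.0°·tan18.1°)]
  = 14.2 / [18.3·0.8829·(1.22·0.4695 − 0.8829·0.3269)]
  = 14.2 / 4.5915 = 3.093 m

z = 3.09 m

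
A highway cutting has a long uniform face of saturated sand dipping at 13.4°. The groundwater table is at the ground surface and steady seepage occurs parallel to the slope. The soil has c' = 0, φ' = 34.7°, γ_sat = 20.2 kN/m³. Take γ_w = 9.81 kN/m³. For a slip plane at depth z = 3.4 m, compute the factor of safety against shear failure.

With seepage parallel to the slope and the water table at the surface, the effective normal stress on the slip plane uses the buoyant unit weight γ' = γ_sat − γ_w while the driving shear stress uses γ_sat:
FS = [c' + γ' z cos²β tanφ'] / [γ_sat z sinβ cosβ]
(For c' = 0 this reduces to FS = (γ'/γ_sat)·tanφ'/tanβ.)
γ' = 20.2 − 9.81 = 10.39 kN/m³
Numerator = 0.0 + 10.39·3.4·cos²13.4°·tan34.7° = 0.0 + 10.39·3.4·0.9463·0.6924 = 23.147 kPa
Denominator = 20.2·3.4·sin13.4°·cos13.4° = 20.2·3.4·0.2317·0.9728 = 15.483 kPa
FS = 23.147 / 15.483 = 1.495

FS = 1.49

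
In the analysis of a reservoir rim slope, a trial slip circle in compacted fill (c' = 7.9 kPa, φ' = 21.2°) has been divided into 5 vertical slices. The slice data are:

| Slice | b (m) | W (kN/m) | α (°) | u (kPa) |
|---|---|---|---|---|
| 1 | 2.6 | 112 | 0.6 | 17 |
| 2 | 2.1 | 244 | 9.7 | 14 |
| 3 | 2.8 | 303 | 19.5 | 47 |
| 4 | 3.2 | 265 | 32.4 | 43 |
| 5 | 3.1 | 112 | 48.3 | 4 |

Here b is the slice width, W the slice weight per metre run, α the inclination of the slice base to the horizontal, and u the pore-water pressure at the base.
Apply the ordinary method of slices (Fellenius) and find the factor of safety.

FS = 0.91

Ordinary method of slices: FS = Σ[c'·Δl_i + (W_i cosα_i − u_i·Δl_i)·tanφ'] / Σ W_i sinα_i, with Δl_i = b_i / cosα_i.
Slice 1: Δl = 2.6/cos0.6° = 2.600 m; N'_1 = 112·cos0.6° − 17·2.600 = 67.8; c'Δl = 20.54; W sinα = 1.2
Slice 2: Δl = 2.1/cos9.7° = 2.130 m; N'_2 = 244·cos9.7° − 14·2.130 = 210.7; c'Δl = 16.83; W sinα = 41.1
Slice 3: Δl = 2.8/cos19.5° = 2.970 m; N'_3 = 303·cos19.5° − 47·2.970 = 146.0; c'Δl = 23.47; W sinα = 101.1
Slice 4: Δl = 3.2/cos32.4° = 3.790 m; N'_4 = 265·cos32.4° − 43·3.790 = 60.8; c'Δl = 29.94; W sinα = 142.0
Slice 5: Δl = 3.1/cos48.3° = 4.660 m; N'_5 = 112·cos48.3° − 4·4.660 = 55.9; c'Δl = 36.81; W sinα = 83.6
Σc'Δl = 127.6 kN/m; ΣN' = 541.1 kN/m; ΣW sinα = 369.0 kN/m
Resisting = 127.6 + 541.1·tan21.2° = 127.6 + 209.9 = 337.5 kN/m
FS = 337.5 / 369.0 = 0.914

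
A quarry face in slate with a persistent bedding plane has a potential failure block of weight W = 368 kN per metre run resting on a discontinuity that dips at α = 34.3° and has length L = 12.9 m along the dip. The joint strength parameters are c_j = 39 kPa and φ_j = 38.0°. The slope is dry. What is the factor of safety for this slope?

Resolving the block weight along and normal to the plane and applying the Mohr–Coulomb strength on the joint:
N' = W cosα = 368·cos34.3° = 304.0 kN/m
Driving force T = W sinα = 368·sin34.3° = 207.4 kN/m
Resisting force R = c_j·L + N'·tanφ_j = 39·12.9 + 304.0·tan38.0° = 503.1 + 237.5 = 740.6 kN/m
FS = R / T = 740.6 / 207.4 = 3.571

FS = 3.57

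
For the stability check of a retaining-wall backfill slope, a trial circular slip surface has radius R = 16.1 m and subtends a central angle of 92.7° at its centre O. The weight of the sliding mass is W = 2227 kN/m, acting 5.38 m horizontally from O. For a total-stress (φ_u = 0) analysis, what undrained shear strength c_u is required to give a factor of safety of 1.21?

c_u = 34.6 kPa

FS = c_u·L_a·R / (W·d), so c_u = FS·W·d / (L_a·R).
Arc length L_a = R·θ = 16.1·(92.7°·π/180) = 16.1·1.6179 = 26.05 m
c_u = 1.21·2227·5.38 / (26.05·16.1) = 14497.3 / 419.38 = 34.57 kPa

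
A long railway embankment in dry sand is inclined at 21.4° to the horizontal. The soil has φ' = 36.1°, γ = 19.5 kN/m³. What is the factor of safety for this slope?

FS = 1.86

For a dry cohesionless infinite slope the factor of safety is FS = tanφ' / tanβ.
FS = tan36.1° / tan21.4° = 0.7292 / 0.3919 = 1.861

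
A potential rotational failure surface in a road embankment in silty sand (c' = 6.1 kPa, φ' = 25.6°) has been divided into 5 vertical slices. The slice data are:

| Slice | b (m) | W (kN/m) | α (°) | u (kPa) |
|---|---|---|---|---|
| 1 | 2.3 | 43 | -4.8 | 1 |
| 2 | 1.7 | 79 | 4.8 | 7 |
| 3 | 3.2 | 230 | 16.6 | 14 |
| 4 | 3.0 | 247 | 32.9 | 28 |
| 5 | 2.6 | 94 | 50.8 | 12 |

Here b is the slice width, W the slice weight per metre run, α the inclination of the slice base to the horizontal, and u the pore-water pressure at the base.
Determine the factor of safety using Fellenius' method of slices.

Ordinary method of slices: FS = Σ[c'·Δl_i + (W_i cosα_i − u_i·Δl_i)·tanφ'] / Σ W_i sinα_i, with Δl_i = b_i / cosα_i.
Slice 1: Δl = 2.3/cos(-4.8°) = 2.308 m; N'_1 = 43·cos(-4.8°) − 1·2.308 = 40.5; c'Δl = 14.08; W sinα = -3.6
Slice 2: Δl = 1.7/cos4.8° = 1.706 m; N'_2 = 79·cos4.8° − 7·1.706 = 66.8; c'Δl = 10.41; W sinα = 6.6
Slice 3: Δl = 3.2/cos16.6° = 3.339 m; N'_3 = 230·cos16.6° − 14·3.339 = 173.7; c'Δl = 20.37; W sinα = 65.7
Slice 4: Δl = 3.0/cos32.9° = 3.573 m; N'_4 = 247·cos32.9° − 28·3.573 = 107.3; c'Δl = 21.80; W sinα = 134.2
Slice 5: Δl = 2.6/cos50.8° = 4.114 m; N'_5 = 94·cos50.8° − 12·4.114 = 10.0; c'Δl = 25.09; W sinα = 72.8
Σc'Δl = 91.7 kN/m; ΣN' = 398.4 kN/m; ΣW sinα = 275.7 kN/m
Resisting = 91.7 + 398.4·tan25.6° = 91.7 + 190.9 = 282.6 kN/m
FS = 282.6 / 275.7 = 1.025

FS = 1.02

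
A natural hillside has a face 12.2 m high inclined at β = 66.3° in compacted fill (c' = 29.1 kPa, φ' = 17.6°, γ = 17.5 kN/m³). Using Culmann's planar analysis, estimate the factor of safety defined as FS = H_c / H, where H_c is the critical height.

H_c = (4c'/γ) · sinβ cosφ' / [1 − cos(β − φ')]
    = (4·29.1/17.5) · sin66.3°·cos17.6° / [1 − cos48.7°]
    = 6.651 · 0.8728 / 0.3400 = 17.07 m
FS = H_c / H = 17.07 / 12.2 = 1.400

FS = 1.40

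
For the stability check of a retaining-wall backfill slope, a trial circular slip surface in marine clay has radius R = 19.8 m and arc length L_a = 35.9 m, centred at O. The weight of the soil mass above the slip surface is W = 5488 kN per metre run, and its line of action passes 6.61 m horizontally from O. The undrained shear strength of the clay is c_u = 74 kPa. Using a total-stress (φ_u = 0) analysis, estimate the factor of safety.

Taking moments about the centre O, the resisting moment is provided by the undrained shear strength acting along the arc:
M_R = c_u·L_a·R = 74·35.90·19.8 = 52600.7 kN·m/m
M_D = W·d = 5488·6.61 = 36275.7 kN·m/m
FS = M_R / M_D = 52600.7 / 36275.7 = 1.450

FS = 1.45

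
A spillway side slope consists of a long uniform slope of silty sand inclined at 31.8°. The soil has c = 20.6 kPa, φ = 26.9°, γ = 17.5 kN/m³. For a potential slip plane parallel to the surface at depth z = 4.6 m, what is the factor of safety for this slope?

For an infinite slope with a slip plane parallel to the surface (no pore pressure): FS = [c + γz cos²β tanφ] / [γz sinβ cosβ].
γz = 17.5·4.6 = 80.50 kN/m²
Numerator = 20.6 + 80.50·cos²31.8°·tan26.9° = 20.6 + 80.50·0.7223·0.5073 = 50.099 kPa
Denominator = 80.50·sin31.8°·cos31.8° = 80.50·0.5270·0.8499 = 36.052 kPa
FS = 50.099 / 36.052 = 1.390

FS = 1.39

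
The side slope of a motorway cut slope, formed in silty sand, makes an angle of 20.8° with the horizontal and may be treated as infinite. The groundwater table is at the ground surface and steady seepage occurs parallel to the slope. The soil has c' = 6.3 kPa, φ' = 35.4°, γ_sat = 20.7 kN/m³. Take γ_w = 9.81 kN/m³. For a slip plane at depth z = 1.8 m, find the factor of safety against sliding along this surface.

FS = 1.49

With seepage parallel to the slope and the water table at the surface, the effective normal stress on the slip plane uses the buoyant unit weight γ' = γ_sat − γ_w while the driving shear stress uses γ_sat:
FS = [c' + γ' z cos²β tanφ'] / [γ_sat z sinβ cosβ]
γ' = 20.7 − 9.81 = 10.89 kN/m³
Numerator = 6.3 + 10.89·1.8·cos²20.8°·tan35.4° = 6.3 + 10.89·1.8·0.8739·0.7107 = 18.474 kPa
Denominator = 20.7·1.8·sin20.8°·cos20.8° = 20.7·1.8·0.3551·0.9348 = 12.369 kPa
FS = 18.474 / 12.369 = 1.494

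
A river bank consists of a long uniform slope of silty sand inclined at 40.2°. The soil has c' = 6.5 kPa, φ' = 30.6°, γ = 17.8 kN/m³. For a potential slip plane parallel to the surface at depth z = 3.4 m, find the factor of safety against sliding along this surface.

FS = 0.92

For an infinite slope with a slip plane parallel to the surface (no pore pressure): FS = [c' + γz cos²β tanφ'] / [γz sinβ cosβ].
γz = 17.8·3.4 = 60.52 kN/m²
Numerator = 6.5 + 60.52·cos²40.2°·tan30.6° = 6.5 + 60.52·0.5834·0.5914 = 27.380 kPa
Denominator = 60.52·sin40.2°·cos40.2° = 60.52·0.6455·0.7638 = 29.836 kPa
FS = 27.380 / 29.836 = 0.918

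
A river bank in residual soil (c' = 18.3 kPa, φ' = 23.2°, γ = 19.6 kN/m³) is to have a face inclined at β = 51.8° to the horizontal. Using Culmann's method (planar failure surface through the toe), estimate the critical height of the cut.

Culmann's analysis gives the critical failure plane at α_cr = (β + φ')/2 = (51.8 + 23.2)/2 = 37.5°, and the critical height
H_c = (4c'/γ) · sinβ cosφ' / [1 − cos(β − φ')]
    = (4·18.3/19.6) · sin51.8°·cos23.2° / [1 − cos(28.6°)]
    = 3.735 · 0.7859·0.9191 / [1 − 0.8780]
    = 3.735 · 0.7223 / 0.1220
    = 22.11 m

H_c = 22.11 m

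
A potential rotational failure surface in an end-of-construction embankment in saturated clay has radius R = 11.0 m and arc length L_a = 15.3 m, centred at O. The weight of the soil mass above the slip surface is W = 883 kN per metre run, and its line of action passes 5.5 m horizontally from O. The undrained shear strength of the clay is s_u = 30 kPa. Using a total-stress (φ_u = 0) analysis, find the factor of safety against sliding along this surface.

FS = 1.04

Taking moments about the centre O, the resisting moment is provided by the undrained shear strength acting along the arc:
M_R = s_u·L_a·R = 30·15.30·11.0 = 5049.0 kN·m/m
M_D = W·d = 883·5.5 = 4856.5 kN·m/m
FS = M_R / M_D = 5049.0 / 4856.5 = 1.040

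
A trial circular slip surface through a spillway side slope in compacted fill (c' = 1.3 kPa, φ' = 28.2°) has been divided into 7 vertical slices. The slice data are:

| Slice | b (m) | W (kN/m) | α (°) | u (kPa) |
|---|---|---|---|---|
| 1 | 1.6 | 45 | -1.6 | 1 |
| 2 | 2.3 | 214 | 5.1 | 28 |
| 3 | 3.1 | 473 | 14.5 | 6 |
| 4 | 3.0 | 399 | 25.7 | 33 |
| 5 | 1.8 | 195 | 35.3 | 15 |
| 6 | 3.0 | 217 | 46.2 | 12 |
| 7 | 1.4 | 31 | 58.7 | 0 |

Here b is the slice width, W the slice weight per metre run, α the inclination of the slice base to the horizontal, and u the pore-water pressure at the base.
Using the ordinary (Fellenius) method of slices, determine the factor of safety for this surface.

Ordinary method of slices: FS = Σ[c'·Δl_i + (W_i cosα_i − u_i·Δl_i)·tanφ'] / Σ W_i sinα_i, with Δl_i = b_i / cosα_i.
Slice 1: Δl = 1.6/cos(-1.6°) = 1.601 m; N'_1 = 45·cos(-1.6°) − 1·1.601 = 43.4; c'Δl = 2.08; W sinα = -1.3
Slice 2: Δl = 2.3/cos5.1° = 2.309 m; N'_2 = 214·cos5.1° − 28·2.309 = 148.5; c'Δl = 3.00; W sinα = 19.0
Slice 3: Δl = 3.1/cos14.5° = 3.202 m; N'_3 = 473·cos14.5° − 6·3.202 = 438.7; c'Δl = 4.16; W sinα = 118.4
Slice 4: Δl = 3.0/cos25.7° = 3.329 m; N'_4 = 399·cos25.7° − 33·3.329 = 249.7; c'Δl = 4.33; W sinα = 173.0
Slice 5: Δl = 1.8/cos35.3° = 2.206 m; N'_5 = 195·cos35.3° − 15·2.206 = 126.1; c'Δl = 2.87; W sinα = 112.7
Slice 6: Δl = 3.0/cos46.2° = 4.334 m; N'_6 = 217·cos46.2° − 12·4.334 = 98.2; c'Δl = 5.63; W sinα = 156.6
Slice 7: Δl = 1.4/cos58.7° = 2.695 m; N'_7 = 31·cos58.7° − 0·2.695 = 16.1; c'Δl = 3.50; W sinα = 26.5
Σc'Δl = 25.6 kN/m; ΣN' = 1120.6 kN/m; ΣW sinα = 605.0 kN/m
Resisting = 25.6 + 1120.6·tan28.2° = 25.6 + 600.9 = 626.4 kN/m
FS = 626.4 / 605.0 = 1.035

FS = 1.04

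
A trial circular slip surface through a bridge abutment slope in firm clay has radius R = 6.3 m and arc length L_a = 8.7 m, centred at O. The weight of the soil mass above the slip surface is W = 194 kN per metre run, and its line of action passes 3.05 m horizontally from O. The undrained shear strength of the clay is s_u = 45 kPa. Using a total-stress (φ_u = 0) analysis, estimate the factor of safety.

FS = 4.17

Taking moments about the centre O, the resisting moment is provided by the undrained shear strength acting along the arc:
M_R = s_u·L_a·R = 45·8.70·6.3 = 2466.4 kN·m/m
M_D = W·d = 194·3.05 = 591.7 kN·m/m
FS = M_R / M_D = 2466.4 / 591.7 = 4.168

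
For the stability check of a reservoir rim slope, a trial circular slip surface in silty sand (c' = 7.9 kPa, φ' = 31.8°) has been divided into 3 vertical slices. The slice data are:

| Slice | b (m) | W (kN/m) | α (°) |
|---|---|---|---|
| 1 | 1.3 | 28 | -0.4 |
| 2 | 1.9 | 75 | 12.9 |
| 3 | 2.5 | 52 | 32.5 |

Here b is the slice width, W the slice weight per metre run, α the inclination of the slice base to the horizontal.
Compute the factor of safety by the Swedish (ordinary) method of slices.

FS = 3.12

Ordinary method of slices: FS = Σ[c'·Δl_i + (W_i cosα_i)·tanφ'] / Σ W_i sinα_i, with Δl_i = b_i / cosα_i.
Slice 1: Δl = 1.3/cos(-0.4°) = 1.300 m; N'_1 = 28·cos(-0.4°) = 28.0; c'Δl = 10.27; W sinα = -0.2
Slice 2: Δl = 1.9/cos12.9° = 1.949 m; N'_2 = 75·cos12.9° = 73.1; c'Δl = 15.40; W sinα = 16.7
Slice 3: Δl = 2.5/cos32.5° = 2.964 m; N'_3 = 52·cos32.5° = 43.9; c'Δl = 23.42; W sinα = 27.9
Σc'Δl = 49.1 kN/m; ΣN' = 145.0 kN/m; ΣW sinα = 44.5 kN/m
Resisting = 49.1 + 145.0·tan31.8° = 49.1 + 89.9 = 139.0 kN/m
FS = 139.0 / 44.5 = 3.124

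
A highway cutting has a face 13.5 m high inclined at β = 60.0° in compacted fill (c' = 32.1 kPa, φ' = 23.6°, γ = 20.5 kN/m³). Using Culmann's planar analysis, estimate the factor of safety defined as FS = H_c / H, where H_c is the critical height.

H_c = (4c'/γ) · sinβ cosφ' / [1 − cos(β − φ')]
    = (4·32.1/20.5) · sin60.0°·cos23.6° / [1 − cos36.4°]
    = 6.263 · 0.7936 / 0.1951 = 25.48 m
FS = H_c / H = 25.48 / 13.5 = 1.887

FS = 1.89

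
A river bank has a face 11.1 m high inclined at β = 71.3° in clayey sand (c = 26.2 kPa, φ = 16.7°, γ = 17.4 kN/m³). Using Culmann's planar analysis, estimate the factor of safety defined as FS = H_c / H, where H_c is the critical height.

FS = 1.17

H_c = (4c/γ) · sinβ cosφ / [1 − cos(β − φ)]
    = (4·26.2/17.4) · sin71.3°·cos16.7° / [1 − cos54.6°]
    = 6.023 · 0.9073 / 0.4207 = 12.99 m
FS = H_c / H = 12.99 / 11.1 = 1.170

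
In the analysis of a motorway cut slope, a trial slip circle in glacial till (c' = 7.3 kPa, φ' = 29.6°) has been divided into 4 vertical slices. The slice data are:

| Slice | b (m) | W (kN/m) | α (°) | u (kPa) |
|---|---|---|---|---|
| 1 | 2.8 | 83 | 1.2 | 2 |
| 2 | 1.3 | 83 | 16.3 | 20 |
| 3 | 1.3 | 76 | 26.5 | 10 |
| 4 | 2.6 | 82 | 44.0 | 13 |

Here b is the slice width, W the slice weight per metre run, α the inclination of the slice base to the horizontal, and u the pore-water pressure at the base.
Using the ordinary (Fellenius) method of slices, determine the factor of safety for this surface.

Ordinary method of slices: FS = Σ[c'·Δl_i + (W_i cosα_i − u_i·Δl_i)·tanφ'] / Σ W_i sinα_i, with Δl_i = b_i / cosα_i.
Slice 1: Δl = 2.8/cos1.2° = 2.801 m; N'_1 = 83·cos1.2° − 2·2.801 = 77.4; c'Δl = 20.44; W sinα = 1.7
Slice 2: Δl = 1.3/cos16.3° = 1.354 m; N'_2 = 83·cos16.3° − 20·1.354 = 52.6; c'Δl = 9.89; W sinα = 23.3
Slice 3: Δl = 1.3/cos26.5° = 1.453 m; N'_3 = 76·cos26.5° − 10·1.453 = 53.5; c'Δl = 10.60; W sinα = 33.9
Slice 4: Δl = 2.6/cos44.0° = 3.614 m; N'_4 = 82·cos44.0° − 13·3.614 = 12.0; c'Δl = 26.39; W sinα = 57.0
Σc'Δl = 67.3 kN/m; ΣN' = 195.4 kN/m; ΣW sinα = 115.9 kN/m
Resisting = 67.3 + 195.4·tan29.6° = 67.3 + 111.0 = 178.3 kN/m
FS = 178.3 / 115.9 = 1.539

FS = 1.54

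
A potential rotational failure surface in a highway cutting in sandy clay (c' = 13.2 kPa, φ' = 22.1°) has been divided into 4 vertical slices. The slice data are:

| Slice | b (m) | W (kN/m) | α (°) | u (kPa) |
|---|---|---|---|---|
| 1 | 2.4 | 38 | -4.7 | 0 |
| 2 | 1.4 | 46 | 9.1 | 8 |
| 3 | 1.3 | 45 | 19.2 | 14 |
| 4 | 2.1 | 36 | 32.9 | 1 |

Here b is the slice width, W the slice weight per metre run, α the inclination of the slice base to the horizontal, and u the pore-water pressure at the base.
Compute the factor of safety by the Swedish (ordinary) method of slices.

Ordinary method of slices: FS = Σ[c'·Δl_i + (W_i cosα_i − u_i·Δl_i)·tanφ'] / Σ W_i sinα_i, with Δl_i = b_i / cosα_i.
Slice 1: Δl = 2.4/cos(-4.7°) = 2.408 m; N'_1 = 38·cos(-4.7°) − 0·2.408 = 37.9; c'Δl = 31.79; W sinα = -3.1
Slice 2: Δl = 1.4/cos9.1° = 1.418 m; N'_2 = 46·cos9.1° − 8·1.418 = 34.1; c'Δl = 18.72; W sinα = 7.3
Slice 3: Δl = 1.3/cos19.2° = 1.377 m; N'_3 = 45·cos19.2° − 14·1.377 = 23.2; c'Δl = 18.17; W sinα = 14.8
Slice 4: Δl = 2.1/cos32.9° = 2.501 m; N'_4 = 36·cos32.9° − 1·2.501 = 27.7; c'Δl = 33.01; W sinα = 19.6
Σc'Δl = 101.7 kN/m; ΣN' = 122.9 kN/m; ΣW sinα = 38.5 kN/m
Resisting = 101.7 + 122.9·tan22.1° = 101.7 + 49.9 = 151.6 kN/m
FS = 151.6 / 38.5 = 3.936

FS = 3.94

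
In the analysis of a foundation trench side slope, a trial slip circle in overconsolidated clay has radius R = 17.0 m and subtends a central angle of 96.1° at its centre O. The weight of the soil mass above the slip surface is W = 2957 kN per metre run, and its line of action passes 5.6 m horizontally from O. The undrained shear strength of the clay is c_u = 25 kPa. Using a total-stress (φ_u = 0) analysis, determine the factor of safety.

Taking moments about the centre O, the resisting moment is provided by the undrained shear strength acting along the arc:
Arc length L_a = R·θ = 17.0·(96.1°·π/180) = 17.0·1.6773 = 28.51 m
M_R = c_u·L_a·R = 25·28.51·17.0 = 12118.2 kN·m/m
M_D = W·d = 2957·5.6 = 16559.2 kN·m/m
FS = M_R / M_D = 12118.2 / 16559.2 = 0.732

FS = 0.73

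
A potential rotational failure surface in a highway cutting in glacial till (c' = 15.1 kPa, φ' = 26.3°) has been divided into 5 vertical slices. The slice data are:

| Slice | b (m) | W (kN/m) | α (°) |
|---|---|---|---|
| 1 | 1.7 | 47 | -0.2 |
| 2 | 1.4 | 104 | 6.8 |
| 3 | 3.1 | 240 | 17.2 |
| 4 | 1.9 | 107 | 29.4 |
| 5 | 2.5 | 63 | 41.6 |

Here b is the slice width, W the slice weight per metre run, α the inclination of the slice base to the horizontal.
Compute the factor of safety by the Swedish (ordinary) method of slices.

Ordinary method of slices: FS = Σ[c'·Δl_i + (W_i cosα_i)·tanφ'] / Σ W_i sinα_i, with Δl_i = b_i / cosα_i.
Slice 1: Δl = 1.7/cos(-0.2°) = 1.700 m; N'_1 = 47·cos(-0.2°) = 47.0; c'Δl = 25.67; W sinα = -0.2
Slice 2: Δl = 1.4/cos6.8° = 1.410 m; N'_2 = 104·cos6.8° = 103.3; c'Δl = 21.29; W sinα = 12.3
Slice 3: Δl = 3.1/cos17.2° = 3.245 m; N'_3 = 240·cos17.2° = 229.3; c'Δl = 49.00; W sinα = 71.0
Slice 4: Δl = 1.9/cos29.4° = 2.181 m; N'_4 = 107·cos29.4° = 93.2; c'Δl = 32.93; W sinα = 52.5
Slice 5: Δl = 2.5/cos41.6° = 3.343 m; N'_5 = 63·cos41.6° = 47.1; c'Δl = 50.48; W sinα = 41.8
Σc'Δl = 179.4 kN/m; ΣN' = 519.9 kN/m; ΣW sinα = 177.5 kN/m
Resisting = 179.4 + 519.9·tan26.3° = 179.4 + 256.9 = 436.3 kN/m
FS = 436.3 / 177.5 = 2.458

FS = 2.46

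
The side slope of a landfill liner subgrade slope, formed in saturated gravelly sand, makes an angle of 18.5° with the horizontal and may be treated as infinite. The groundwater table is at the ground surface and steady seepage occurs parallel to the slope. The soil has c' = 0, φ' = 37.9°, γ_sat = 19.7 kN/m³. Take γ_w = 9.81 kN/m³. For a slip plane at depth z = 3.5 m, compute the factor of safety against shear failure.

With seepage parallel to the slope and the water table at the surface, the effective normal stress on the slip plane uses the buoyant unit weight γ' = γ_sat − γ_w while the driving shear stress uses γ_sat:
FS = [c' + γ' z cos²β tanφ'] / [γ_sat z sinβ cosβ]
(For c' = 0 this reduces to FS = (γ'/γ_sat)·tanφ'/tanβ.)
γ' = 19.7 − 9.81 = 9.89 kN/m³
Numerator = 0.0 + 9.89·3.5·cos²18.5°·tan37.9° = 0.0 + 9.89·3.5·0.8993·0.7785 = 24.234 kPa
Denominator = 19.7·3.5·sin18.5°·cos18.5° = 19.7·3.5·0.3173·0.9483 = 20.748 kPa
FS = 24.234 / 20.748 = 1.168

FS = 1.17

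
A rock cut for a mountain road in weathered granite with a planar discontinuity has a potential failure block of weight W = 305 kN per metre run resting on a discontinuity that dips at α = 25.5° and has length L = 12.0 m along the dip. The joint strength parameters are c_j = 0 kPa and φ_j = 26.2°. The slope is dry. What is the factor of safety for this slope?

Resolving the block weight along and normal to the plane and applying the Mohr–Coulomb strength on the joint:
N' = W cosα = 305·cos25.5° = 275.3 kN/m
Driving force T = W sinα = 305·sin25.5° = 131.3 kN/m
Resisting force R = c_j·L + N'·tanφ_j = 0·12.0 + 275.3·tan26.2° = 0.0 + 135.5 = 135.5 kN/m
FS = R / T = 135.5 / 131.3 = 1.032

FS = 1.03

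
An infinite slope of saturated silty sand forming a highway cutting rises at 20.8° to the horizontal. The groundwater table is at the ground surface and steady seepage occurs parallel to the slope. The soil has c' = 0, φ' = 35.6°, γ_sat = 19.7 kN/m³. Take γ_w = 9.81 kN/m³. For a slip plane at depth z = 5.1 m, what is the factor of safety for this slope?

FS = 0.95

With seepage parallel to the slope and the water table at the surface, the effective normal stress on the slip plane uses the buoyant unit weight γ' = γ_sat − γ_w while the driving shear stress uses γ_sat:
FS = [c' + γ' z cos²β tanφ'] / [γ_sat z sinβ cosβ]
(For c' = 0 this reduces to FS = (γ'/γ_sat)·tanφ'/tanβ.)
γ' = 19.7 − 9.81 = 9.89 kN/m³
Numerator = 0.0 + 9.89·5.1·cos²20.8°·tan35.6° = 0.0 + 9.89·5.1·0.8739·0.7159 = 31.557 kPa
Denominator = 19.7·5.1·sin20.8°·cos20.8° = 19.7·5.1·0.3551·0.9348 = 33.352 kPa
FS = 31.557 / 33.352 = 0.946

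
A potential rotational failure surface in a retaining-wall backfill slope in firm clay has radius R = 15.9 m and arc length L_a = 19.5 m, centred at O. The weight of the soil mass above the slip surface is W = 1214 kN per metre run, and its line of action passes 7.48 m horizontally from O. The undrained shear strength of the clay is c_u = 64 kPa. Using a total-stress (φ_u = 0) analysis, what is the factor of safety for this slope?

Taking moments about the centre O, the resisting moment is provided by the undrained shear strength acting along the arc:
M_R = c_u·L_a·R = 64·19.50·15.9 = 19843.2 kN·m/m
M_D = W·d = 1214·7.48 = 9080.7 kN·m/m
FS = M_R / M_D = 19843.2 / 9080.7 = 2.185

FS = 2.19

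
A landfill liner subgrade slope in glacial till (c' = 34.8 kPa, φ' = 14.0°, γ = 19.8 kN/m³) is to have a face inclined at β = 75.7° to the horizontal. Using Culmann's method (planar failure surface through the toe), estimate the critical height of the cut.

Culmann's analysis gives the critical failure plane at α_cr = (β + φ')/2 = (75.7 + 14.0)/2 = 44.9°, and the critical height
H_c = (4c'/γ) · sinβ cosφ' / [1 − cos(β − φ')]
    = (4·34.8/19.8) · sin75.7°·cos14.0° / [1 − cos(61.7°)]
    = 7.030 · 0.9690·0.9703 / [1 − 0.4741]
    = 7.030 · 0.9402 / 0.5259
    = 12.57 m

H_c = 12.57 m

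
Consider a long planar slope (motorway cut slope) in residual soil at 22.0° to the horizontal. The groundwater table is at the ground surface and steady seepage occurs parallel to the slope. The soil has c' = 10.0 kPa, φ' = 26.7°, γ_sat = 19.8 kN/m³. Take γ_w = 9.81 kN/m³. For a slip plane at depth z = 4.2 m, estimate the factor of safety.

FS = 0.97

With seepage parallel to the slope and the water table at the surface, the effective normal stress on the slip plane uses the buoyant unit weight γ' = γ_sat − γ_w while the driving shear stress uses γ_sat:
FS = [c' + γ' z cos²β tanφ'] / [γ_sat z sinβ cosβ]
γ' = 19.8 − 9.81 = 9.99 kN/m³
Numerator = 10.0 + 9.99·4.2·cos²22.0°·tan26.7° = 10.0 + 9.99·4.2·0.8597·0.5029 = 28.141 kPa
Denominator = 19.8·4.2·sin22.0°·cos22.0° = 19.8·4.2·0.3746·0.9272 = 28.884 kPa
FS = 28.141 / 28.884 = 0.974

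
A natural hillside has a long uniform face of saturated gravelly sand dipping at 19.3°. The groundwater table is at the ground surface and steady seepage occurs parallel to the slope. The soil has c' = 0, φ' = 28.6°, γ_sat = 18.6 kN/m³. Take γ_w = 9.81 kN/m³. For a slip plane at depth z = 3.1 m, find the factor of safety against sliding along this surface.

With seepage parallel to the slope and the water table at the surface, the effective normal stress on the slip plane uses the buoyant unit weight γ' = γ_sat − γ_w while the driving shear stress uses γ_sat:
FS = [c' + γ' z cos²β tanφ'] / [γ_sat z sinβ cosβ]
(For c' = 0 this reduces to FS = (γ'/γ_sat)·tanφ'/tanβ.)
γ' = 18.6 − 9.81 = 8.79 kN/m³
Numerator = 0.0 + 8.79·3.1·cos²19.3°·tan28.6° = 0.0 + 8.79·3.1·0.8908·0.5452 = 13.234 kPa
Denominator = 18.6·3.1·sin19.3°·cos19.3° = 18.6·3.1·0.3305·0.9438 = 17.986 kPa
FS = 13.234 / 17.986 = 0.736

FS = 0.74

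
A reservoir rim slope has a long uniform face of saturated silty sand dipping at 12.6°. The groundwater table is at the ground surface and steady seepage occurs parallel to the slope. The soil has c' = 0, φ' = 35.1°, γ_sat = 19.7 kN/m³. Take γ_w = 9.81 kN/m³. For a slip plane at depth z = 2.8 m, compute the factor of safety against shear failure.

FS = 1.58

With seepage parallel to the slope and the water table at the surface, the effective normal stress on the slip plane uses the buoyant unit weight γ' = γ_sat − γ_w while the driving shear stress uses γ_sat:
FS = [c' + γ' z cos²β tanφ'] / [γ_sat z sinβ cosβ]
(For c' = 0 this reduces to FS = (γ'/γ_sat)·tanφ'/tanβ.)
γ' = 19.7 − 9.81 = 9.89 kN/m³
Numerator = 0.0 + 9.89·2.8·cos²12.6°·tan35.1° = 0.0 + 9.89·2.8·0.9524·0.7028 = 18.536 kPa
Denominator = 19.7·2.8·sin12.6°·cos12.6° = 19.7·2.8·0.2181·0.9759 = 11.743 kPa
FS = 18.536 / 11.743 = 1.578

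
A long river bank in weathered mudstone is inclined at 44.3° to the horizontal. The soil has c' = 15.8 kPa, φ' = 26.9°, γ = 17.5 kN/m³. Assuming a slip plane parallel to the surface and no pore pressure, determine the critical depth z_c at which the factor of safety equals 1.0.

z_c = 3.76 m

Setting FS = 1.00 in FS = [c' + γz cos²β tanφ'] / [γz sinβ cosβ] and solving for z:
z = c' / [γ cosβ (FS·sinβ − cosβ·tanφ')]
  = 15.8 / [17.5·cos44.3°·(1.00·sin44.3° − cos44.3°·tan26.9°)]
  = 15.8 / [17.5·0.7157·(1.00·0.6984 − 0.7157·0.5073)]
  = 15.8 / 4.1998 = 3.762 m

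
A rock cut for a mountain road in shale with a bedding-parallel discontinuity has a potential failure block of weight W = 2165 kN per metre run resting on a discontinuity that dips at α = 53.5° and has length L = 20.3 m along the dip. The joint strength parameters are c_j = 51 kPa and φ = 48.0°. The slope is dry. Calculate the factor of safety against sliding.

Resolving the block weight along and normal to the plane and applying the Mohr–Coulomb strength on the joint:
N' = W cosα = 2165·cos53.5° = 1287.8 kN/m
Driving force T = W sinα = 2165·sin53.5° = 1740.4 kN/m
Resisting force R = c_j·L + N'·tanφ = 51·20.3 + 1287.8·tan48.0° = 1035.3 + 1430.2 = 2465.5 kN/m
FS = R / T = 2465.5 / 1740.4 = 1.417

FS = 1.42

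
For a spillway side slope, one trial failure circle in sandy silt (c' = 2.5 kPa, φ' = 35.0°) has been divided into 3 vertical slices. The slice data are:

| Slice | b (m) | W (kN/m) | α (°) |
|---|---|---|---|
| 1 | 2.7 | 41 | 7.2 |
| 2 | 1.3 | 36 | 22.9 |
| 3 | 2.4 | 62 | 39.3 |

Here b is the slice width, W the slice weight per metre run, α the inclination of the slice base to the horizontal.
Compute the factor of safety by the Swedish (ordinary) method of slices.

FS = 1.77

Ordinary method of slices: FS = Σ[c'·Δl_i + (W_i cosα_i)·tanφ'] / Σ W_i sinα_i, with Δl_i = b_i / cosα_i.
Slice 1: Δl = 2.7/cos7.2° = 2.721 m; N'_1 = 41·cos7.2° = 40.7; c'Δl = 6.80; W sinα = 5.1
Slice 2: Δl = 1.3/cos22.9° = 1.411 m; N'_2 = 36·cos22.9° = 33.2; c'Δl = 3.53; W sinα = 14.0
Slice 3: Δl = 2.4/cos39.3° = 3.101 m; N'_3 = 62·cos39.3° = 48.0; c'Δl = 7.75; W sinα = 39.3
Σc'Δl = 18.1 kN/m; ΣN' = 121.8 kN/m; ΣW sinα = 58.4 kN/m
Resisting = 18.1 + 121.8·tan35.0° = 18.1 + 85.3 = 103.4 kN/m
FS = 103.4 / 58.4 = 1.770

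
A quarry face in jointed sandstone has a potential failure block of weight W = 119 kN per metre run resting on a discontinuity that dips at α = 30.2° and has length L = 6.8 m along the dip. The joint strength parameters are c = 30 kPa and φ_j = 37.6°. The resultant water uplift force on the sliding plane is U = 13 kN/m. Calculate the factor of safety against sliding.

FS = 4.56

Resolving the block weight along and normal to the plane and applying the Mohr–Coulomb strength on the joint:
N' = W cosα − U = 119·cos30.2° − 13 = 89.8 kN/m
Driving force T = W sinα = 119·sin30.2° = 59.9 kN/m
Resisting force R = c·L + N'·tanφ_j = 30·6.8 + 89.8·tan37.6° = 204.0 + 69.2 = 273.2 kN/m
FS = R / T = 273.2 / 59.9 = 4.564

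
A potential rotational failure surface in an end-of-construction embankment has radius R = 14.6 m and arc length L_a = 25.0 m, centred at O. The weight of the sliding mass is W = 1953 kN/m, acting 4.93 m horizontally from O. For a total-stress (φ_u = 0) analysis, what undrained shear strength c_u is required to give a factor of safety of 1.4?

FS = c_u·L_a·R / (W·d), so c_u = FS·W·d / (L_a·R).
c_u = 1.4·1953·4.93 / (25.00·14.6) = 13479.6 / 365.00 = 36.93 kPa

c_u = 36.9 kPa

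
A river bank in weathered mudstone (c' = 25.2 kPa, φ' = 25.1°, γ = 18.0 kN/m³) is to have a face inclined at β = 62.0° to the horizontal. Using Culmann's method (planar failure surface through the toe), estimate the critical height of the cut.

Culmann's analysis gives the critical failure plane at α_cr = (β + φ')/2 = (62.0 + 25.1)/2 = 43.5°, and the critical height
H_c = (4c'/γ) · sinβ cosφ' / [1 − cos(β − φ')]
    = (4·25.2/18.0) · sin62.0°·cos25.1° / [1 − cos(36.9°)]
    = 5.600 · 0.8829·0.9056 / [1 − 0.7997]
    = 5.600 · 0.7996 / 0.2003
    = 22.35 m

H_c = 22.35 m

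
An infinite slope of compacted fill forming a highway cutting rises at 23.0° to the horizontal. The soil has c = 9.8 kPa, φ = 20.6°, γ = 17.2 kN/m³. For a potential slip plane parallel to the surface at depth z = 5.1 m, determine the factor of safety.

For an infinite slope with a slip plane parallel to the surface (no pore pressure): FS = [c + γz cos²β tanφ] / [γz sinβ cosβ].
γz = 17.2·5.1 = 87.72 kN/m²
Numerator = 9.8 + 87.72·cos²23.0°·tan20.6° = 9.8 + 87.72·0.8473·0.3759 = 37.738 kPa
Denominator = 87.72·sin23.0°·cos23.0° = 87.72·0.3907·0.9205 = 31.550 kPa
FS = 37.738 / 31.550 = 1.196

FS = 1.20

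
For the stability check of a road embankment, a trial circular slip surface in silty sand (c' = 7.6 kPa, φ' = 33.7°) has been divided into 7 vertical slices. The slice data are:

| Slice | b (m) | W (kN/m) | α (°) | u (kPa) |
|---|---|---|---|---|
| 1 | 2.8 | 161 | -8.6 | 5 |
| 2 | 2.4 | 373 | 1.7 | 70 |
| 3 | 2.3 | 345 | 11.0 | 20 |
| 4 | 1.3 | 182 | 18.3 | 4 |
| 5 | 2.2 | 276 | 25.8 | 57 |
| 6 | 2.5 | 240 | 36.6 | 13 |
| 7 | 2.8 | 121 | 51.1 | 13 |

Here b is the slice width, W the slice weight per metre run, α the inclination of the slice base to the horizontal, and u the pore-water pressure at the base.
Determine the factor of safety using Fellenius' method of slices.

FS = 1.86

Ordinary method of slices: FS = Σ[c'·Δl_i + (W_i cosα_i − u_i·Δl_i)·tanφ'] / Σ W_i sinα_i, with Δl_i = b_i / cosα_i.
Slice 1: Δl = 2.8/cos(-8.6°) = 2.832 m; N'_1 = 161·cos(-8.6°) − 5·2.832 = 145.0; c'Δl = 21.52; W sinα = -24.1
Slice 2: Δl = 2.4/cos1.7° = 2.401 m; N'_2 = 373·cos1.7° − 70·2.401 = 204.8; c'Δl = 18.25; W sinα = 11.1
Slice 3: Δl = 2.3/cos11.0° = 2.343 m; N'_3 = 345·cos11.0° − 20·2.343 = 291.8; c'Δl = 17.81; W sinα = 65.8
Slice 4: Δl = 1.3/cos18.3° = 1.369 m; N'_4 = 182·cos18.3° − 4·1.369 = 167.3; c'Δl = 10.41; W sinα = 57.1
Slice 5: Δl = 2.2/cos25.8° = 2.444 m; N'_5 = 276·cos25.8° − 57·2.444 = 109.2; c'Δl = 18.57; W sinα = 120.1
Slice 6: Δl = 2.5/cos36.6° = 3.114 m; N'_6 = 240·cos36.6° − 13·3.114 = 152.2; c'Δl = 23.67; W sinα = 143.1
Slice 7: Δl = 2.8/cos51.1° = 4.459 m; N'_7 = 121·cos51.1° − 13·4.459 = 18.0; c'Δl = 33.89; W sinα = 94.2
Σc'Δl = 144.1 kN/m; ΣN' = 1088.3 kN/m; ΣW sinα = 467.4 kN/m
Resisting = 144.1 + 1088.3·tan33.7° = 144.1 + 725.8 = 869.9 kN/m
FS = 869.9 / 467.4 = 1.861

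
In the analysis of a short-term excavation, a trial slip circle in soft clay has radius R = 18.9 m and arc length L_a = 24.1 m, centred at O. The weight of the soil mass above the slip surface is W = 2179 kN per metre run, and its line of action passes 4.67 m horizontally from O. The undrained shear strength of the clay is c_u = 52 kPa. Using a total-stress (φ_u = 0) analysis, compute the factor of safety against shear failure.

FS = 2.33

Taking moments about the centre O, the resisting moment is provided by the undrained shear strength acting along the arc:
M_R = c_u·L_a·R = 52·24.10·18.9 = 23685.5 kN·m/m
M_D = W·d = 2179·4.67 = 10175.9 kN·m/m
FS = M_R / M_D = 23685.5 / 10175.9 = 2.328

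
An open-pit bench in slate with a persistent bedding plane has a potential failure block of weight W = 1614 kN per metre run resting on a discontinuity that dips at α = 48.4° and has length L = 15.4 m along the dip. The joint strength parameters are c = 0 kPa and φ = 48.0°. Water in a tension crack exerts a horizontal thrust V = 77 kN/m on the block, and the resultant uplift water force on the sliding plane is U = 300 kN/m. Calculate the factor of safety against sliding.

Resolving the block weight along and normal to the plane and applying the Mohr–Coulomb strength on the joint:
N' = W cosα − U − V sinα = 1614·cos48.4° − 300 − 77·sin48.4° = 714.0 kN/m
Driving force T = W sinα + V cosα = 1614·sin48.4° + 77·cos48.4° = 1258.1 kN/m
Resisting force R = c·L + N'·tanφ = 0·15.4 + 714.0·tan48.0° = 0.0 + 793.0 = 793.0 kN/m
FS = R / T = 793.0 / 1258.1 = 0.630

FS = 0.63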